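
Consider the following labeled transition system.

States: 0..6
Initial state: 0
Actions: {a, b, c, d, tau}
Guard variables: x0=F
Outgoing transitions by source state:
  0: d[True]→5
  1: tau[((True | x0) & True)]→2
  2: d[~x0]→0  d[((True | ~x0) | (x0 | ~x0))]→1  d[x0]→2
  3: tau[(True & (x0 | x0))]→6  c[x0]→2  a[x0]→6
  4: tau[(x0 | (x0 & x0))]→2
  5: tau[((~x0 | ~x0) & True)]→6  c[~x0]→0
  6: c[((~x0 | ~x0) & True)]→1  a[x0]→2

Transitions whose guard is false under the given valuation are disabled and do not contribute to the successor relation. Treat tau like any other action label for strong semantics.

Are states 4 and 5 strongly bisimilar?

Answer: NOT BISIMILAR

Working:
Refine partition for ~:
  P[0] = {{0,1,2,3,4,5,6}}
  P[1] = {{0,2},{1},{3,4},{5},{6}}
  P[2] = {{0},{1},{2},{3,4},{5},{6}}
6 equivalence class(es) (converged in 3)
class of 4: {3,4}; class of 5: {5}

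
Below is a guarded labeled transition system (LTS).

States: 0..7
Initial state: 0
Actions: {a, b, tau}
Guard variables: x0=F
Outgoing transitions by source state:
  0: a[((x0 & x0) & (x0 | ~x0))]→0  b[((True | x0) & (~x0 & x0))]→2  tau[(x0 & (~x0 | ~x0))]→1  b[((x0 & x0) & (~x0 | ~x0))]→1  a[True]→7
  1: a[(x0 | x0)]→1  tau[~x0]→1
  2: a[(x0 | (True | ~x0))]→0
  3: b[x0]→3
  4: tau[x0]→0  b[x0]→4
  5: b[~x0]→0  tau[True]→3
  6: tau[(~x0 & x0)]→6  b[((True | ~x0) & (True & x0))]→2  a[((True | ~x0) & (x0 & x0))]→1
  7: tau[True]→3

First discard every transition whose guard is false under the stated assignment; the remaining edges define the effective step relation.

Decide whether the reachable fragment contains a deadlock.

Reach set: {0,3,7}
  0: a→7  [1 exit(s)]
  3: ∅  [STUCK]
  7: tau→3  [1 exit(s)]
trace reaching 3: a·tau

Answer: DEADLOCK at state 3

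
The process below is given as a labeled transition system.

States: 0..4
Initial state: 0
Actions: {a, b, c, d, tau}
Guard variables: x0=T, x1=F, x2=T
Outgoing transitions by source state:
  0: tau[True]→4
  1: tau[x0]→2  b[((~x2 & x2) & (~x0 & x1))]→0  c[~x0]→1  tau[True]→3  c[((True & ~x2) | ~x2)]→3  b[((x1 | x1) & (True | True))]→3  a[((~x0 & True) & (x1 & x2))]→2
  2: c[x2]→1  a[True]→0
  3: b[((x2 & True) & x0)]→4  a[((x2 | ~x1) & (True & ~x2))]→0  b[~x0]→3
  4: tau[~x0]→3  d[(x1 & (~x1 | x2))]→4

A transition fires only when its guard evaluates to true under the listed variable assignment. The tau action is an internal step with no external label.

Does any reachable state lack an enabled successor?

Answer: DEADLOCK at state 4

Working:
Reach set: {0,4}
  0: tau→4  [1 out]
  4: ∅  [deadlock]
witness 4: tau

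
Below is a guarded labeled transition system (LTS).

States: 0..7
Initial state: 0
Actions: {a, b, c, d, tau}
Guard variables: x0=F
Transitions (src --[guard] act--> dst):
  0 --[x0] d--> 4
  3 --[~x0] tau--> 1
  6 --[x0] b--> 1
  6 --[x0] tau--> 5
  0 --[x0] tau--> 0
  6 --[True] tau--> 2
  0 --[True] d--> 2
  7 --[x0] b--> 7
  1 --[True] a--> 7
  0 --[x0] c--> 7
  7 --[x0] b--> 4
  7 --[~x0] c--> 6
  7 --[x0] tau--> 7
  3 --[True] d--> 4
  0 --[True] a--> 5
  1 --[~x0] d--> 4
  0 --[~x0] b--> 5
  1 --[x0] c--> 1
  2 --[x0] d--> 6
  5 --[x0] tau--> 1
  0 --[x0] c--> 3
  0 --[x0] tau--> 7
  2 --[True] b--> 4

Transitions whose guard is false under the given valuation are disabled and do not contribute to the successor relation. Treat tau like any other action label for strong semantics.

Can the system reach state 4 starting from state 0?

Answer: REACHABLE

Analysis:
10 transition(s) survive guard evaluation.
depth 0: {0}
depth 1: {2,5}  now seen {0,2,5}
depth 2: {4}  now seen {0,2,4,5}
Reachable = {0,2,4,5}
witness 4: d·b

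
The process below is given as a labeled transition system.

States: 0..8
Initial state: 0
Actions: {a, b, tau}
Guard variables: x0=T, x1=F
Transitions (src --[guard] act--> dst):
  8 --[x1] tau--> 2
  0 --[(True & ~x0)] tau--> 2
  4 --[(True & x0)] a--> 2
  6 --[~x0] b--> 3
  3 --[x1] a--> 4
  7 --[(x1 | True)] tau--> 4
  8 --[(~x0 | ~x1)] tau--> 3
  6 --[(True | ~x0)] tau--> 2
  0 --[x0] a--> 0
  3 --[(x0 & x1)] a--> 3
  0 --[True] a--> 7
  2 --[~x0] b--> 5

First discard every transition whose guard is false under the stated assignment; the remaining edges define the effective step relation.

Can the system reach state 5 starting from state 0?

Answer: UNREACHABLE

Trace:
After dropping false guards: 6 live edges.
depth 0: {0}
depth 1: {7}  now seen {0,7}
depth 2: {4}  now seen {0,4,7}
depth 3: {2}  now seen {0,2,4,7}
Reachable = {0,2,4,7}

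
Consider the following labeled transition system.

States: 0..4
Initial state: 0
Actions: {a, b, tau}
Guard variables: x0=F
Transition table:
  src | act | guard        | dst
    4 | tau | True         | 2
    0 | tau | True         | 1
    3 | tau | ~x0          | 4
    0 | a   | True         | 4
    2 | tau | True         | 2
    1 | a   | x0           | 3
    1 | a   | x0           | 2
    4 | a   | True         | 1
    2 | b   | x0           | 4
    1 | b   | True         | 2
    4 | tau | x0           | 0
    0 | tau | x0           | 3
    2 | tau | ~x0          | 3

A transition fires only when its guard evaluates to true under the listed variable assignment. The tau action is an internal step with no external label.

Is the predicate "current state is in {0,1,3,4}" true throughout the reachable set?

Allowed set {0,1,3,4}
R = {0,1,2,3,4}
  0: safe
  1: safe
  2: ✗ unsafe
  3: safe
  4: safe
witness against invariant: tau·b → 2

Answer: INVARIANT VIOLATED at state 2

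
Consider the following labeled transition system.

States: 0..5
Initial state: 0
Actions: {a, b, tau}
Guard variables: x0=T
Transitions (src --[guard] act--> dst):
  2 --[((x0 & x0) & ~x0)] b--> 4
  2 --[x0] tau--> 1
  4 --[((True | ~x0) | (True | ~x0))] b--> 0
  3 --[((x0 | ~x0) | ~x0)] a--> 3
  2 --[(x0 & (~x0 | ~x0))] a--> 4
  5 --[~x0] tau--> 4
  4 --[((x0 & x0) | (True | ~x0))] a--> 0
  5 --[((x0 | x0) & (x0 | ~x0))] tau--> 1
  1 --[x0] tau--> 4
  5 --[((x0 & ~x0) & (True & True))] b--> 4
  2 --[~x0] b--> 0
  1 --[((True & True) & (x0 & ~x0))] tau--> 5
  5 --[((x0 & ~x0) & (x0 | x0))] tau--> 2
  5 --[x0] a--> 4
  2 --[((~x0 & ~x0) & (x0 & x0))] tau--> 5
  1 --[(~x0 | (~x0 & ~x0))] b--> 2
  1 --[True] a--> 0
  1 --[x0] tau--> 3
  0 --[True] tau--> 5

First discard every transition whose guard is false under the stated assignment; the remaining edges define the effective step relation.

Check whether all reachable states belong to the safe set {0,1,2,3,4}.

Inv-set: {0,1,2,3,4}
Reachable = {0,1,3,4,5}
  0: ✓
  1: ✓
  3: ✓
  4: ✓
  5: VIOLATES
reach 5 via tau — violates

Answer: INVARIANT VIOLATED at state 5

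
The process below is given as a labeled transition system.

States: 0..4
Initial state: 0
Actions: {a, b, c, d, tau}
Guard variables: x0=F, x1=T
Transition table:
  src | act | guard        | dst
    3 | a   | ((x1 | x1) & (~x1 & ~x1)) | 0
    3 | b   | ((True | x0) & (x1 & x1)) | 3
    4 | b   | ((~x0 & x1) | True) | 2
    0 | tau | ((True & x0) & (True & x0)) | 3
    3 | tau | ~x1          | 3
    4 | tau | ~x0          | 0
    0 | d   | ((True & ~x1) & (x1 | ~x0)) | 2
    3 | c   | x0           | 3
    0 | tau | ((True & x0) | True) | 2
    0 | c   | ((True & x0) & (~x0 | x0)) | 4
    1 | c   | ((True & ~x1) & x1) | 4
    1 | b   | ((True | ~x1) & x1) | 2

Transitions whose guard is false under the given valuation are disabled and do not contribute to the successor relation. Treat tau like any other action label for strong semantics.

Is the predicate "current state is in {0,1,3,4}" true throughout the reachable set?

Safe = {0,1,3,4}
R = {0,2}
  0: ✓
  2: ✗ unsafe
reach 2 via tau — violates

Answer: INVARIANT VIOLATED at state 2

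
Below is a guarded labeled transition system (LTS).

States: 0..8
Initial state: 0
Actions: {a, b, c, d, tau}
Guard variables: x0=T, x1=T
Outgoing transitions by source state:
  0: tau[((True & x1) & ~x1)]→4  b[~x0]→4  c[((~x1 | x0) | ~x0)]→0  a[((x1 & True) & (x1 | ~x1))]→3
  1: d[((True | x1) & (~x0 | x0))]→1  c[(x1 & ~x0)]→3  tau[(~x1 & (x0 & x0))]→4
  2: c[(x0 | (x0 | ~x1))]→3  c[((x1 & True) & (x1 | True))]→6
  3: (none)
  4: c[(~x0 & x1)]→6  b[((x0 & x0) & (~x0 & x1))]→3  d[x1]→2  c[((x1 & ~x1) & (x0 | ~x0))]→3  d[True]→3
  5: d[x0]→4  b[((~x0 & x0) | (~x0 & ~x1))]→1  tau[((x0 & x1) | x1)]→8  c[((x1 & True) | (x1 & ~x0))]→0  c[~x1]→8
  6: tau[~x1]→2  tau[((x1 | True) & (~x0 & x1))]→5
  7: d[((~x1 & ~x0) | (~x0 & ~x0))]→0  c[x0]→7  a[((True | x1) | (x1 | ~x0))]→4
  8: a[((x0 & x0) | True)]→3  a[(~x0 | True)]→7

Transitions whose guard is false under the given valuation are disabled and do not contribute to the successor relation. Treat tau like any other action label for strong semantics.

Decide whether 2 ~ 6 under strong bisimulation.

Compute ~ classes (split until stable):
  π0 = {{0,1,2,3,4,5,6,7,8}}
  π1 = {{0,7},{1,4},{2},{3,6},{5},{8}}
  π2 = {{0},{1},{2},{3,6},{4},{5},{7},{8}}
stable after 3 split(s): 8 block(s)
[2]={2}  [6]={3,6}

Answer: NOT BISIMILAR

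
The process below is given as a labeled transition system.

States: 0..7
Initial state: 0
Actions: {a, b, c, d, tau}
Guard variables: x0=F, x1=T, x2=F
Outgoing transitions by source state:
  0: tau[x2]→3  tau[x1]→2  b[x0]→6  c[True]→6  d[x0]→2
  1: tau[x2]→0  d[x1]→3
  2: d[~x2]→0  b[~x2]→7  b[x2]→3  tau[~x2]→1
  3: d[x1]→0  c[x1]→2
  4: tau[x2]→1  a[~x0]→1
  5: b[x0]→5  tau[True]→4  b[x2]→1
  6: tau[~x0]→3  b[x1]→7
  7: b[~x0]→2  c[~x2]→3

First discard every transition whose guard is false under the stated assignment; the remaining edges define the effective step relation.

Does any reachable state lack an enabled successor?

Reachable = {0,1,2,3,6,7}
  0: c→6  tau→2  [2 out]
  1: d→3  [1 out]
  2: b→7  d→0  tau→1  [3 out]
  3: c→2  d→0  [2 out]
  6: b→7  tau→3  [2 out]
  7: b→2  c→3  [2 out]

Answer: DEADLOCK-FREE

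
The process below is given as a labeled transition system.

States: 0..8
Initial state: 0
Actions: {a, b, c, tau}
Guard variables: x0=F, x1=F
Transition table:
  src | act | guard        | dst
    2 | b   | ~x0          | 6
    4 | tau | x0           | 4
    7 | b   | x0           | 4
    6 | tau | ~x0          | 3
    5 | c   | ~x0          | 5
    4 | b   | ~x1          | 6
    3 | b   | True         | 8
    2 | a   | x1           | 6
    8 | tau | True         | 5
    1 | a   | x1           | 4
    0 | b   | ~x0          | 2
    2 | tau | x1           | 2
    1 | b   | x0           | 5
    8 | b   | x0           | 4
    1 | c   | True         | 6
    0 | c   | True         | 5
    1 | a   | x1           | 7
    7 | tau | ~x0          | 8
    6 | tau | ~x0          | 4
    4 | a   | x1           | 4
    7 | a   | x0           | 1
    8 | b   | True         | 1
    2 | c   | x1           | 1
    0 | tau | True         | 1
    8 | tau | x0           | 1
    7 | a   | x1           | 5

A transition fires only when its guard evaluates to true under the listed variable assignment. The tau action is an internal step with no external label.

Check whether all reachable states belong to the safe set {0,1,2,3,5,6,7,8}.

Answer: INVARIANT VIOLATED at state 4

Trace:
Safe = {0,1,2,3,5,6,7,8}
Reachable = {0,1,2,3,4,5,6,8}
  0: ok
  1: ok
  2: ok
  3: ok
  4: VIOLATES
  5: ok
  6: ok
  8: ok
reach 4 via b·b·tau — violates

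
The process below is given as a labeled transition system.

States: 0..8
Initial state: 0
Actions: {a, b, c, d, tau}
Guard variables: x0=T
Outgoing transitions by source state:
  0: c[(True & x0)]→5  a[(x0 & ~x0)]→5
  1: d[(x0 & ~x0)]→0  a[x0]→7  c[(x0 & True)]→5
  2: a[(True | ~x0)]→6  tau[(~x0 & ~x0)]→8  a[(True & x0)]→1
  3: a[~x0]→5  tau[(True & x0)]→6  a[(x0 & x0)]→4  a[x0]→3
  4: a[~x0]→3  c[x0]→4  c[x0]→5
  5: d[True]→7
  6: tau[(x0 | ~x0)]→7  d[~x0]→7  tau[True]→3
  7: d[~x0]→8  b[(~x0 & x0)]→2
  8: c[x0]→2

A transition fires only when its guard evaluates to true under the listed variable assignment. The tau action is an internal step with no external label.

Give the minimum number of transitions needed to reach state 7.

BFS to 7:
  depth 0: {0}
  depth 1: {5}
  depth 2: {7}
7 enters at depth 2; path c·d

Answer: 2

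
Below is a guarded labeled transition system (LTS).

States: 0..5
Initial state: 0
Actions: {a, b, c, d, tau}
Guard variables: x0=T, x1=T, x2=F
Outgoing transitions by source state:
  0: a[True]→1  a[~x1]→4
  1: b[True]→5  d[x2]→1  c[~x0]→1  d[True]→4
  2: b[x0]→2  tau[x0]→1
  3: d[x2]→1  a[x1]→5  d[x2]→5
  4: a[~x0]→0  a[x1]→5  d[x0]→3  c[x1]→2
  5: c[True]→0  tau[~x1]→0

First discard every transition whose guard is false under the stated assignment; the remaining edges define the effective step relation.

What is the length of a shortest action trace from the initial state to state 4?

Breadth-first toward 4:
  depth 0: {0}
  depth 1: {1}
  depth 2: {4,5}
4 enters at depth 2; path a·d

Answer: 2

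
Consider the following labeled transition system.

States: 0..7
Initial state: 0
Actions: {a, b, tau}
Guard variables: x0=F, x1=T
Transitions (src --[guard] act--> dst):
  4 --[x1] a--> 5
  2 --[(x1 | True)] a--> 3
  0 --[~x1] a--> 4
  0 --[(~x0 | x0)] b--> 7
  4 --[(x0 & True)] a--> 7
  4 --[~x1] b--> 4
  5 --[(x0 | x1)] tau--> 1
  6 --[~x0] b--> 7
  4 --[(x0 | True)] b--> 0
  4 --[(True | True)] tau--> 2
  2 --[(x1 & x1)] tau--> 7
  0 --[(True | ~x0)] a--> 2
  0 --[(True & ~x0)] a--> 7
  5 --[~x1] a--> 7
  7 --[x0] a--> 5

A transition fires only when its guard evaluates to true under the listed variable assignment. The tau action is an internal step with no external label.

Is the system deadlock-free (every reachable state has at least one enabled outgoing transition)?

Reach set: {0,2,3,7}
  0: a→2  a→7  b→7  [3 exit(s)]
  2: a→3  tau→7  [2 exit(s)]
  3: ∅  [STUCK]
  7: ∅  [STUCK]
trace reaching 3: a·a

Answer: DEADLOCK at state 3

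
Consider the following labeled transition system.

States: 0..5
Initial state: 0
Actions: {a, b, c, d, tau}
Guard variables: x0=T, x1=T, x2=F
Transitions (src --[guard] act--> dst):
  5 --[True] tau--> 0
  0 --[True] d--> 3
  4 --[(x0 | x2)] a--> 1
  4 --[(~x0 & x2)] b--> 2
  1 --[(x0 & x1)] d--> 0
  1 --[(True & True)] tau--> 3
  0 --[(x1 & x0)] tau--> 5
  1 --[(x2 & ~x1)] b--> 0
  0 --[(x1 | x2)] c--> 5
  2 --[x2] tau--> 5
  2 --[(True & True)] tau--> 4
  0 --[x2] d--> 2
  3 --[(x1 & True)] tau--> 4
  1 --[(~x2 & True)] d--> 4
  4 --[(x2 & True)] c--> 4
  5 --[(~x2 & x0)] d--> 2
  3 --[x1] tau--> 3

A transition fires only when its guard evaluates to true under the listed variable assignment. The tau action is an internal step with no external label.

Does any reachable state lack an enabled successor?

Reach set: {0,1,2,3,4,5}
  0: c→5  d→3  tau→5  [3 exit(s)]
  1: d→0  d→4  tau→3  [3 exit(s)]
  2: tau→4  [1 exit(s)]
  3: tau→3  tau→4  [2 exit(s)]
  4: a→1  [1 exit(s)]
  5: d→2  tau→0  [2 exit(s)]

Answer: DEADLOCK-FREE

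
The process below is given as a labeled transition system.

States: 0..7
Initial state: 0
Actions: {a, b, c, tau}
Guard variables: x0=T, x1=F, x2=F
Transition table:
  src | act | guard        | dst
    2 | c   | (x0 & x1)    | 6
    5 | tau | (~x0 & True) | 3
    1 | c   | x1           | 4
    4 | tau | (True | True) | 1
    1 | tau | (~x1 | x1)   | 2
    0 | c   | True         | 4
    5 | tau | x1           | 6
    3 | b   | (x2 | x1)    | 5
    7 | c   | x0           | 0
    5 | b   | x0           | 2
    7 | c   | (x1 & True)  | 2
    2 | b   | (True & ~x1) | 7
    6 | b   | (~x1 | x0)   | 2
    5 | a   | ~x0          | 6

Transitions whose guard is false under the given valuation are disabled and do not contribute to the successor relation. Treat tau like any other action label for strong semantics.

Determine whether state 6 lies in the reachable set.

Answer: UNREACHABLE

Working:
Guard filter leaves 7 enabled edge(s).
L0 = {0}
L1 = {4}  now seen {0,4}
L2 = {1}  now seen {0,1,4}
L3 = {2}  now seen {0,1,2,4}
L4 = {7}  now seen {0,1,2,4,7}
Reachable = {0,1,2,4,7}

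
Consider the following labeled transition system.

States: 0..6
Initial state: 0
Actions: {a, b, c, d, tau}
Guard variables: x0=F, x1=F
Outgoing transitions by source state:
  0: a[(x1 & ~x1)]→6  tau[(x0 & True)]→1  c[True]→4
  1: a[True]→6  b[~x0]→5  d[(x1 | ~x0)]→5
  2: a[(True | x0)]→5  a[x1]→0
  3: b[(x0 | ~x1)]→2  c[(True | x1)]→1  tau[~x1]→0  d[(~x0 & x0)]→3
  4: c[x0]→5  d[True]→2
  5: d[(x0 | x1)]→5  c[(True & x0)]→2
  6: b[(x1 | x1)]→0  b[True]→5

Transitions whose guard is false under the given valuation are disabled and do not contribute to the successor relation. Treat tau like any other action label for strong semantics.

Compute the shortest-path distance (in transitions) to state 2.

Answer: 2

Trace:
Layered search for 2:
  Layer 0: {0}
  Layer 1: {4}
  Layer 2: {2}
depth(2)=2, e.g. c·d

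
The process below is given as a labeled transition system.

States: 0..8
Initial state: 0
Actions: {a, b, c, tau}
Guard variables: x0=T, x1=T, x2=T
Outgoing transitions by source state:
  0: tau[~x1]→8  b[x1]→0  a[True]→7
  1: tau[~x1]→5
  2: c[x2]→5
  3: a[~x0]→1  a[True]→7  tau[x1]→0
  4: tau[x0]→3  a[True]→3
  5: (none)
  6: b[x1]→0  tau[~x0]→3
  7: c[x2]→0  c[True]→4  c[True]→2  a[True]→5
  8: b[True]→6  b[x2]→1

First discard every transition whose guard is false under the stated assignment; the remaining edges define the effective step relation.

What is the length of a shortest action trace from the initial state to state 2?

Answer: 2

Analysis:
Breadth-first toward 2:
  Layer 0: {0}
  Layer 1: {7}
  Layer 2: {2,4,5}
2 enters at depth 2; path a·c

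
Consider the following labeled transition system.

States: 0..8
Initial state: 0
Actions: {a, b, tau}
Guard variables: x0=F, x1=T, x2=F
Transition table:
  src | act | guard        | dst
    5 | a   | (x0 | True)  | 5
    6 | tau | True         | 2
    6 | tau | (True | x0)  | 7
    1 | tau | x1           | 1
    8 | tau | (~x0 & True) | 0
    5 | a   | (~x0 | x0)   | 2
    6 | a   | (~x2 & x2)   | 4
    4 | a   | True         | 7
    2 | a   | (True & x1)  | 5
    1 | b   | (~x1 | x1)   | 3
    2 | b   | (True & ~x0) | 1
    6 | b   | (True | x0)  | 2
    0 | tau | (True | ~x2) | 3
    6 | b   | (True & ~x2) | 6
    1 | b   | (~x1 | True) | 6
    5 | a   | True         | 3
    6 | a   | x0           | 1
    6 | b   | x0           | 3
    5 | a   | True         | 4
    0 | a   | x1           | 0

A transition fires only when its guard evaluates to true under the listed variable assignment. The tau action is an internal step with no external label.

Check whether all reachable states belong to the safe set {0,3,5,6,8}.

Answer: INVARIANT HOLDS

Analysis:
Allowed set {0,3,5,6,8}
Reach set: {0,3}
  0: safe
  3: safe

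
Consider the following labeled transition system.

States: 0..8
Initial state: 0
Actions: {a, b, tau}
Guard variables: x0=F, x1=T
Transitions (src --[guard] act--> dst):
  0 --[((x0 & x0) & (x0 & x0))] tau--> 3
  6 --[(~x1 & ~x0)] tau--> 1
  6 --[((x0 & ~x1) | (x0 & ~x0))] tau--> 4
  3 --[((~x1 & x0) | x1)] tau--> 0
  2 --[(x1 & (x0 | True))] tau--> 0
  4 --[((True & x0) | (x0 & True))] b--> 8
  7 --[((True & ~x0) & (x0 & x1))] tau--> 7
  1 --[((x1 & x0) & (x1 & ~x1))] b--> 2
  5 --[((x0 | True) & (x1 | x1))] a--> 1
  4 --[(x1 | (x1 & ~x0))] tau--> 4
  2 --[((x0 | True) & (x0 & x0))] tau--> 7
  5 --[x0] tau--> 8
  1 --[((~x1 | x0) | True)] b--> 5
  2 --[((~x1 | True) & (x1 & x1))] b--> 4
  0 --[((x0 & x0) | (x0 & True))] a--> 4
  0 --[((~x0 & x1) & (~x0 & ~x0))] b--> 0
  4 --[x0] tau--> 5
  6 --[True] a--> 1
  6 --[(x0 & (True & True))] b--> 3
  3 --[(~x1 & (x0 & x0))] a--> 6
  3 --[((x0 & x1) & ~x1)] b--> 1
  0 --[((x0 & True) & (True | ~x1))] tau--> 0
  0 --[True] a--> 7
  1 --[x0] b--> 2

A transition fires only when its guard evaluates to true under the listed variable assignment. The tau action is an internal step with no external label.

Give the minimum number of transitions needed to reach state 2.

Layered search for 2:
  L0 = {0}
  L1 = {7}
2 never appears.

Answer: UNREACHABLE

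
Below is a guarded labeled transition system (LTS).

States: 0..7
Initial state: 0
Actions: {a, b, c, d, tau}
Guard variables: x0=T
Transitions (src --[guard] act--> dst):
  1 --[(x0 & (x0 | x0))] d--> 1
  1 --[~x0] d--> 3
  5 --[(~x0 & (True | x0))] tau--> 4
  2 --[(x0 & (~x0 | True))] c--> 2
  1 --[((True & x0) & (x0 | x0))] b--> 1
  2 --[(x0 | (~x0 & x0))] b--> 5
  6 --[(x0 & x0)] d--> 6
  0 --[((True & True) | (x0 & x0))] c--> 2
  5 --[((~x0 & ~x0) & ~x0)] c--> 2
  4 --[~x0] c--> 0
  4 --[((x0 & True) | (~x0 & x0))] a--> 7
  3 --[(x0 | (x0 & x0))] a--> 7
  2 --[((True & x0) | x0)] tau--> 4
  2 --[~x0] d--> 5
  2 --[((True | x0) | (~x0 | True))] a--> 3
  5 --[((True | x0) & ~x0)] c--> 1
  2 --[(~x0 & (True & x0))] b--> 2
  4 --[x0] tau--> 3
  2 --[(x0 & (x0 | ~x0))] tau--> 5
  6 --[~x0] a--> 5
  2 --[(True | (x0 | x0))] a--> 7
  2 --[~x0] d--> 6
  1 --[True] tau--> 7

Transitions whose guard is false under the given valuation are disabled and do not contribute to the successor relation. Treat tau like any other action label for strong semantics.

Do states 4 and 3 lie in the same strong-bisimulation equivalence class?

Refine partition for ~:
  P[0] = {{0,1,2,3,4,5,6,7}}
  P[1] = {{0},{1},{2},{3},{4},{5,7},{6}}
stable after 2 split(s): 7 block(s)
4∈{4}, 3∈{3}

Answer: NOT BISIMILAR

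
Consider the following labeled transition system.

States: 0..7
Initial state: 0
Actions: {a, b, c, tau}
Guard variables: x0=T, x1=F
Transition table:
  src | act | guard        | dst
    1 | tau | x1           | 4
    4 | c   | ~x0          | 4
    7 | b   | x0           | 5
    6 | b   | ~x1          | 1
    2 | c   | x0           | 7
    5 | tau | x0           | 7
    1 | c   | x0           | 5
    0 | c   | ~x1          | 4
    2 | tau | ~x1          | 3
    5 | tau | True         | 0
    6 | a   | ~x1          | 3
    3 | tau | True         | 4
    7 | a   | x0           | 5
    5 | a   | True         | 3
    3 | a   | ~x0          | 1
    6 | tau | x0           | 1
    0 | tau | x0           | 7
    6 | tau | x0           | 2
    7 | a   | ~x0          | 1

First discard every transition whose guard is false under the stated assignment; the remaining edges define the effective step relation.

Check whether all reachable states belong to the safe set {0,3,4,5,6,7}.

Answer: INVARIANT HOLDS

Working:
Allowed set {0,3,4,5,6,7}
Reachable = {0,3,4,5,7}
  0: safe
  3: safe
  4: safe
  5: safe
  7: safe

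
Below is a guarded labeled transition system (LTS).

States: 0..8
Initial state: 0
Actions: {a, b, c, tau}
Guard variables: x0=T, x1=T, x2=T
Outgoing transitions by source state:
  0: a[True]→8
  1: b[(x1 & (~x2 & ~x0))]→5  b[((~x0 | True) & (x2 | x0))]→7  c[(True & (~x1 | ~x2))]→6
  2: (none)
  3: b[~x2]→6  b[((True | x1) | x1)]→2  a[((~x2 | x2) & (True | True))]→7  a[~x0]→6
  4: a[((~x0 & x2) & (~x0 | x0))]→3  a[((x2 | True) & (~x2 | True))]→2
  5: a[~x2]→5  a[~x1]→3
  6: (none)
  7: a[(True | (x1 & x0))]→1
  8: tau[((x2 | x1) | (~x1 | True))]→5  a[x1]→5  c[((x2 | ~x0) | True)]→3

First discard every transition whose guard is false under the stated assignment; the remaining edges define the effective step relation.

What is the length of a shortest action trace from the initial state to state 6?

Answer: UNREACHABLE

Working:
Breadth-first toward 6:
  L0 = {0}
  L1 = {8}
  L2 = {3,5}
  L3 = {2,7}
  L4 = {1}
6 never appears.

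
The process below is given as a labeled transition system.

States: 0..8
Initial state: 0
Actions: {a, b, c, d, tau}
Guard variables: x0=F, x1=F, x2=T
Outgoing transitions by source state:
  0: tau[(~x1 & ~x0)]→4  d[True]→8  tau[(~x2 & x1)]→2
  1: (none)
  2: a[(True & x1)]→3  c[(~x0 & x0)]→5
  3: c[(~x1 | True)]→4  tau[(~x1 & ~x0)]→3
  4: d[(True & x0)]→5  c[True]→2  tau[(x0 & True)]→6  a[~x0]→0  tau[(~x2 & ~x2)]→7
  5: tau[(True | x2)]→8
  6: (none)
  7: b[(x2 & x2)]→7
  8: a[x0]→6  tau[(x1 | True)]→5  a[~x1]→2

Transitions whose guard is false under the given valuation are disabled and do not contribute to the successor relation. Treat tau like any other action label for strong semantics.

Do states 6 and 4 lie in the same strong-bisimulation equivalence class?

Answer: NOT BISIMILAR

Working:
Bisimulation quotient by refinement:
  P[0] = {{0,1,2,3,4,5,6,7,8}}
  P[1] = {{0},{1,2,6},{3},{4},{5},{7},{8}}
7 equivalence class(es) (converged in 2)
[6]={1,2,6}  [4]={4}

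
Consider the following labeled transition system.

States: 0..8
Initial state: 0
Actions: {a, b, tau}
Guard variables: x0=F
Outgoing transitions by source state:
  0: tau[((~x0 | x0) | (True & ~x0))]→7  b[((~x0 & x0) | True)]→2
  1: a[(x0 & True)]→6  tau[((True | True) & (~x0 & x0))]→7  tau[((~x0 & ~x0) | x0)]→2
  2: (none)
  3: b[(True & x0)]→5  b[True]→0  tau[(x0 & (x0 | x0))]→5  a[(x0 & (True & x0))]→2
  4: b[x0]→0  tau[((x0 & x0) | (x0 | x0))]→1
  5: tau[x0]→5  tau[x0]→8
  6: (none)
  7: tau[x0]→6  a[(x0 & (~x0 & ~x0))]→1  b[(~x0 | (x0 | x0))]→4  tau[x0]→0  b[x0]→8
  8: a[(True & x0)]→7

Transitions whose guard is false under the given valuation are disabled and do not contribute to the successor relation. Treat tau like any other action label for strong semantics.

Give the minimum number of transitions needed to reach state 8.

Answer: UNREACHABLE

Working:
BFS to 8:
  L0 = {0}
  L1 = {2,7}
  L2 = {4}
8 never appears.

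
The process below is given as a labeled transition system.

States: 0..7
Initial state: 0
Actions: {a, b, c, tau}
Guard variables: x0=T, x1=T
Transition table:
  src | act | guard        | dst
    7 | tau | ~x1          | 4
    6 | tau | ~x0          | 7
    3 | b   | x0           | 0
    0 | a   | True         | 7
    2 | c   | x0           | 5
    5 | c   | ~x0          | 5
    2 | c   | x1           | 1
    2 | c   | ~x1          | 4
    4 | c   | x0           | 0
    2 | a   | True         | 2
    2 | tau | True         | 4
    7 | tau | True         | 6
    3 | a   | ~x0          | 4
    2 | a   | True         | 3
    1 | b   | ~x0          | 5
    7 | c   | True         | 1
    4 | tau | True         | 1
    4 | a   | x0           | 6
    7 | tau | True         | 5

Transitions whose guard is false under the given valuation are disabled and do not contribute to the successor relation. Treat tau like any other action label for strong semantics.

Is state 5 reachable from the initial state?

13 transition(s) survive guard evaluation.
Layer 0: {0}
Layer 1: {7}  cumulative {0,7}
Layer 2: {1,5,6}  cumulative {0,1,5,6,7}
Reachable = {0,1,5,6,7}
witness 5: a·tau

Answer: REACHABLE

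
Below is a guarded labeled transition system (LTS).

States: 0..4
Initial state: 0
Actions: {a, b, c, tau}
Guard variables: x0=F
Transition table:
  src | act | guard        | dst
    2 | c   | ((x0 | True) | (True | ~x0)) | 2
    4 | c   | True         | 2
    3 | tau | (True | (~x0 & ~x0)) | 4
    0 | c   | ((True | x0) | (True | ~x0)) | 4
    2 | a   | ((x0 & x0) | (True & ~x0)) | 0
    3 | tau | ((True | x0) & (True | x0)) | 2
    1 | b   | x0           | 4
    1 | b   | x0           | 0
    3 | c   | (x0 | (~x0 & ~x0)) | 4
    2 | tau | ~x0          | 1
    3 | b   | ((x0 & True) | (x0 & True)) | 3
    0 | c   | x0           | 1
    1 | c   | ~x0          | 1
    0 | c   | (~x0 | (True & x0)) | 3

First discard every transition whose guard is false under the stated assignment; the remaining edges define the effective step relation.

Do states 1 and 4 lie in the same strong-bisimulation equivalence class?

Bisimulation quotient by refinement:
  round 0: {{0,1,2,3,4}}
  round 1: {{0,1,4},{2},{3}}
  round 2: {{0},{1},{2},{3},{4}}
stable after 3 split(s): 5 block(s)
[1]={1}  [4]={4}

Answer: NOT BISIMILAR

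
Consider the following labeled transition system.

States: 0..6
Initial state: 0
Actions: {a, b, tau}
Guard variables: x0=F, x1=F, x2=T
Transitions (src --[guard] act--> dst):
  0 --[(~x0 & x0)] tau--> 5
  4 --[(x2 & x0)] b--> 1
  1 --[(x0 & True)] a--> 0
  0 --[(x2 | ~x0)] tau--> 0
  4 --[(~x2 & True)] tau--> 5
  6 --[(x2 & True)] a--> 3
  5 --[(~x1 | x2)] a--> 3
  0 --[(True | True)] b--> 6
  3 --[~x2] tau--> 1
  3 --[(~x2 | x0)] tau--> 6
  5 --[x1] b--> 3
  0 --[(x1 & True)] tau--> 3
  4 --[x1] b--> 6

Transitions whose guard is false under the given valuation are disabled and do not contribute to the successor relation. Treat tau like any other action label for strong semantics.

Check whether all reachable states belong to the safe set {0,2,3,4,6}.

Answer: INVARIANT HOLDS

Analysis:
Safe = {0,2,3,4,6}
R = {0,3,6}
  0: ✓
  3: ✓
  6: ✓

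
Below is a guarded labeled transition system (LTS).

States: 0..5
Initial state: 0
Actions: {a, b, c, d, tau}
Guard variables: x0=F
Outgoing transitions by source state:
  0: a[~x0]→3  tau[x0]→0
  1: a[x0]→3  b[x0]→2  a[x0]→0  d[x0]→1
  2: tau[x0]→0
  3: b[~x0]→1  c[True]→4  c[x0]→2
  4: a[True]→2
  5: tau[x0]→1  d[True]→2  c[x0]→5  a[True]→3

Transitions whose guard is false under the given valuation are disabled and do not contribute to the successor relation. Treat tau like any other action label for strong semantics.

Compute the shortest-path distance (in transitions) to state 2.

BFS to 2:
  Layer 0: {0}
  Layer 1: {3}
  Layer 2: {1,4}
  Layer 3: {2}
2 enters at depth 3; path a·c·a

Answer: 3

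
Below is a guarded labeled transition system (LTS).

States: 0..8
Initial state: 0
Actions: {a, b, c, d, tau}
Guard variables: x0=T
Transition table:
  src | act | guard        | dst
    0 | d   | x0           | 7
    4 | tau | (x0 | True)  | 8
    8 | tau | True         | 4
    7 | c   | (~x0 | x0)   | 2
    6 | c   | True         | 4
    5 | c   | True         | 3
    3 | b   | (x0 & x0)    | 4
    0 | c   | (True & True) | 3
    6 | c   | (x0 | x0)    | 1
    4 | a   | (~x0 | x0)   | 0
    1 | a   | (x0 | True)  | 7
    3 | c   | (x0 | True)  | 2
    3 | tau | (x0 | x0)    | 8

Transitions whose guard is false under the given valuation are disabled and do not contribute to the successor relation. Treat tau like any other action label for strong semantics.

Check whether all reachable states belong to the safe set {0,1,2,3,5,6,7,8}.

Answer: INVARIANT VIOLATED at state 4

Analysis:
Safe = {0,1,2,3,5,6,7,8}
Reachable = {0,2,3,4,7,8}
  0: ✓
  2: ✓
  3: ✓
  4: outside
  7: ✓
  8: ✓
counterexample path to 4: c·b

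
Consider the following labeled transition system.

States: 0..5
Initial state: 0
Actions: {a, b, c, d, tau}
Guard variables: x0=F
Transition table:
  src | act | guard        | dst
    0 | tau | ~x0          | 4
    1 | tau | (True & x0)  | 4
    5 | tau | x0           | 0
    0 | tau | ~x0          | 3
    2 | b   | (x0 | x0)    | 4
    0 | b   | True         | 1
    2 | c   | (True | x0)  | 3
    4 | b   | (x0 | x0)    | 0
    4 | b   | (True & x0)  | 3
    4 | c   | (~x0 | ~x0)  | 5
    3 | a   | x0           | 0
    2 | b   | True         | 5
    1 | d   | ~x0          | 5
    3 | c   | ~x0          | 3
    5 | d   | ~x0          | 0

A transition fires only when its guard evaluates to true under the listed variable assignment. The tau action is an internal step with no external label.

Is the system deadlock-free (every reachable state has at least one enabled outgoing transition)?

Answer: DEADLOCK-FREE

Analysis:
Reach set: {0,1,3,4,5}
  0: b→1  tau→3  tau→4  [deg 3]
  1: d→5  [deg 1]
  3: c→3  [deg 1]
  4: c→5  [deg 1]
  5: d→0  [deg 1]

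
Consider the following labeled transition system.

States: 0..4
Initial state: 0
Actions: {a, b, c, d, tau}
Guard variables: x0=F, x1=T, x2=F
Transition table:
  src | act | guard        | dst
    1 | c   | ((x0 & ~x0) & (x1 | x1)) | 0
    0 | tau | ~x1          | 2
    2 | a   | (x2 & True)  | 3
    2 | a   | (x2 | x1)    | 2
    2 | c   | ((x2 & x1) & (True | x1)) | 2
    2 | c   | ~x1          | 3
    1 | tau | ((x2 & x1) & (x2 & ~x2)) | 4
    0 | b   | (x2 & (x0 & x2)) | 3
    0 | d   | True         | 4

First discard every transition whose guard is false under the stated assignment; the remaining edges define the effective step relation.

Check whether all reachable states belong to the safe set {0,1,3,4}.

Safe = {0,1,3,4}
R = {0,4}
  0: safe
  4: safe

Answer: INVARIANT HOLDS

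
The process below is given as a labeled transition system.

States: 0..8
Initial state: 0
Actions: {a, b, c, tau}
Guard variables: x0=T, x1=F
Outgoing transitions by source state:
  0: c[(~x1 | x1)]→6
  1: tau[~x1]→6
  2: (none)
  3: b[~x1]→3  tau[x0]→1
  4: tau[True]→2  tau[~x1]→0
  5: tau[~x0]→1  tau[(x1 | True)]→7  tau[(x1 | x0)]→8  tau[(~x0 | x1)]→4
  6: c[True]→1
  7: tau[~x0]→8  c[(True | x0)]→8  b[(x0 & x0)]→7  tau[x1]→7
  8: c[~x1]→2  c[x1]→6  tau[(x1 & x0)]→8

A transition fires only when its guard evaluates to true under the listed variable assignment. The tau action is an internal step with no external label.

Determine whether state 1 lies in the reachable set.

Answer: REACHABLE

Working:
After dropping false guards: 12 live edges.
L0 = {0}
L1 = {6}  now seen {0,6}
L2 = {1}  now seen {0,1,6}
R = {0,1,6}
witness 1: c·c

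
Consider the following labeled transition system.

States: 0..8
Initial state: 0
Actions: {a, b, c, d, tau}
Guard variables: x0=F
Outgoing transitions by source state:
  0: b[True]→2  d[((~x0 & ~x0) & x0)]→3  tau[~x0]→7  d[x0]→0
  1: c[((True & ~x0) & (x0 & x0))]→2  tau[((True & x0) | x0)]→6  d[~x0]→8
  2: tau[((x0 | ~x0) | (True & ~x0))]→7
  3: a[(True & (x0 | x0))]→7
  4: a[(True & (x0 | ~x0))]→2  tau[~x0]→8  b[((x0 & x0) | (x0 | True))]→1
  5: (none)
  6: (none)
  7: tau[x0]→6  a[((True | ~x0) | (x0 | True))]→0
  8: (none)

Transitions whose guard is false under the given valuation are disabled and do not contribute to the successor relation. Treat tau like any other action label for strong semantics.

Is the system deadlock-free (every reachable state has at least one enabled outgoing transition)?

R = {0,2,7}
  0: b→2  tau→7  [deg 2]
  2: tau→7  [deg 1]
  7: a→0  [deg 1]

Answer: DEADLOCK-FREE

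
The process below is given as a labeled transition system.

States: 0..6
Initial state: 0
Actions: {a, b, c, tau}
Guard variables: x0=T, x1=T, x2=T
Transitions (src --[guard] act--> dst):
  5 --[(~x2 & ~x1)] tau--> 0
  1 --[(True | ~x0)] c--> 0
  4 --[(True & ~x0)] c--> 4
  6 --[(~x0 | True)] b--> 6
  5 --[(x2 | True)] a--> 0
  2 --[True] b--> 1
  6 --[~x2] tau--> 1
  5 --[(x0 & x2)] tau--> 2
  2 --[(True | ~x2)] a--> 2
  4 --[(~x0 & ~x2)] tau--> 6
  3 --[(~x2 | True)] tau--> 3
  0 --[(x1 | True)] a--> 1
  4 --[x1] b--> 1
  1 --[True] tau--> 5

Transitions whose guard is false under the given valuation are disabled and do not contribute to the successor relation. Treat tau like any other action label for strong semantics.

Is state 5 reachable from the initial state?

Answer: REACHABLE

Analysis:
After dropping false guards: 10 live edges.
Layer 0: {0}
Layer 1: {1}  cumulative {0,1}
Layer 2: {5}  cumulative {0,1,5}
Layer 3: {2}  cumulative {0,1,2,5}
R = {0,1,2,5}
trace reaching 5: a·tau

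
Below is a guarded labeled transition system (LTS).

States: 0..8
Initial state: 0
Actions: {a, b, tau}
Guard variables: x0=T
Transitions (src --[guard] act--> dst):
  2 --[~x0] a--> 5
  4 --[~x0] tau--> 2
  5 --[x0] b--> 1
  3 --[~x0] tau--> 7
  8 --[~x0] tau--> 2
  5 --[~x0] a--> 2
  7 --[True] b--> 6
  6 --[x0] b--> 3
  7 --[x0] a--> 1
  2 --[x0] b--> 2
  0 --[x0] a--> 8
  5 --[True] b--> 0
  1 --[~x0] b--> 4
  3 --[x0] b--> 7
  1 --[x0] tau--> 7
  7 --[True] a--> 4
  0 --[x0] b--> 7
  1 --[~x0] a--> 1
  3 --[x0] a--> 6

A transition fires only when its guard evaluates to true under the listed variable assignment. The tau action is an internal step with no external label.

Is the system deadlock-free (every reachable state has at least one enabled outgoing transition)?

Reachable = {0,1,3,4,6,7,8}
  0: a→8  b→7  [deg 2]
  1: tau→7  [deg 1]
  3: a→6  b→7  [deg 2]
  4: ∅  [no exit]
  6: b→3  [deg 1]
  7: a→1  a→4  b→6  [deg 3]
  8: ∅  [no exit]
witness 4: b·a

Answer: DEADLOCK at state 4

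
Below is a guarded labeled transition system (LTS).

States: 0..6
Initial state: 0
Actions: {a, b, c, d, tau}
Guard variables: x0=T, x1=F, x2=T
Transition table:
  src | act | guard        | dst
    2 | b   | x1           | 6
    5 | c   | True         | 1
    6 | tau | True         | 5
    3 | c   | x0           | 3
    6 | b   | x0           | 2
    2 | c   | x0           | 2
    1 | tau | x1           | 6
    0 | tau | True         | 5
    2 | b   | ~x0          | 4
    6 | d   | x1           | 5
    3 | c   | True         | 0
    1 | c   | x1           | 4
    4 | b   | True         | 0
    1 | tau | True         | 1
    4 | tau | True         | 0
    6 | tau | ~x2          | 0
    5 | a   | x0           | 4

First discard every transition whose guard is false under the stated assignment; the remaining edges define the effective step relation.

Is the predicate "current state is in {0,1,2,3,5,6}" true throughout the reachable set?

Inv-set: {0,1,2,3,5,6}
Reach set: {0,1,4,5}
  0: ✓
  1: ✓
  4: VIOLATES
  5: ✓
witness against invariant: tau·a → 4

Answer: INVARIANT VIOLATED at state 4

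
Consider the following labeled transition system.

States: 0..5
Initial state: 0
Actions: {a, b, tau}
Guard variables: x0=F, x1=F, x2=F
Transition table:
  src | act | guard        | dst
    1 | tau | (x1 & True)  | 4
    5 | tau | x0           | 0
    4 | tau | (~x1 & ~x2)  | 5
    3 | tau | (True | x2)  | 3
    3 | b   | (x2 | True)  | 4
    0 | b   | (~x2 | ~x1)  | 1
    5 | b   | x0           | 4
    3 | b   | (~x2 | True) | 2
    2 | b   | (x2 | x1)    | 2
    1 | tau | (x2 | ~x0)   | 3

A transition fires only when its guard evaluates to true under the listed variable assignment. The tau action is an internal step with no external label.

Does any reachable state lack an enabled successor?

Answer: DEADLOCK at state 2

Trace:
Reach set: {0,1,2,3,4,5}
  0: b→1  [1 exit(s)]
  1: tau→3  [1 exit(s)]
  2: ∅  [STUCK]
  3: b→2  b→4  tau→3  [3 exit(s)]
  4: tau→5  [1 exit(s)]
  5: ∅  [STUCK]
Path to 2: b·tau·b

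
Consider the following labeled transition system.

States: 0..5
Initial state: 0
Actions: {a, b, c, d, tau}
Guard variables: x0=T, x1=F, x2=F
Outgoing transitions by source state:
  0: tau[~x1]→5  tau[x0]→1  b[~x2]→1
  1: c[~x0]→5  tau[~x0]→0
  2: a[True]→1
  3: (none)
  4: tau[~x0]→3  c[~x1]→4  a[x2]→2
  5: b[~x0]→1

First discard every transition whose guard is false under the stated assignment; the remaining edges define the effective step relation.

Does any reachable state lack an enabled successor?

R = {0,1,5}
  0: b→1  tau→1  tau→5  [3 exit(s)]
  1: ∅  [STUCK]
  5: ∅  [STUCK]
witness 1: tau

Answer: DEADLOCK at state 1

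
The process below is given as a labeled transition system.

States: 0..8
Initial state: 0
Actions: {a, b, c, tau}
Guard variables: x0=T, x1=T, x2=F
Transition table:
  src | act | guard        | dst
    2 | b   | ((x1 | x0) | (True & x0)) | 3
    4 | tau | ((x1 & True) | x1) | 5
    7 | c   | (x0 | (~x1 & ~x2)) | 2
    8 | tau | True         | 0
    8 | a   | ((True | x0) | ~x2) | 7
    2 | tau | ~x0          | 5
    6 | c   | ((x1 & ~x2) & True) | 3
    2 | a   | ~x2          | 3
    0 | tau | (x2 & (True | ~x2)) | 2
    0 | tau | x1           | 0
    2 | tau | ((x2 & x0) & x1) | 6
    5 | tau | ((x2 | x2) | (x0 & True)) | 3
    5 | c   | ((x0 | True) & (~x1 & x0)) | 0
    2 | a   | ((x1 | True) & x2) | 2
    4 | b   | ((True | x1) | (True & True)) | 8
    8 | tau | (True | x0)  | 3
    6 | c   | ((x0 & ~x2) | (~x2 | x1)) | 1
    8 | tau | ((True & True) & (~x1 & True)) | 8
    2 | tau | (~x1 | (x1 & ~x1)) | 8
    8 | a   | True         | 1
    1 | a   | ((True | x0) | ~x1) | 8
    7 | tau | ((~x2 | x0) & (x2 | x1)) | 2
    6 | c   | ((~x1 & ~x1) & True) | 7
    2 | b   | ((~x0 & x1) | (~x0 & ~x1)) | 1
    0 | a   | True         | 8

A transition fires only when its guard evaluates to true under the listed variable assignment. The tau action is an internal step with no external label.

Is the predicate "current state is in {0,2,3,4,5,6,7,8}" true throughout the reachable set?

Answer: INVARIANT VIOLATED at state 1

Analysis:
Safe = {0,2,3,4,5,6,7,8}
R = {0,1,2,3,7,8}
  0: ok
  1: outside
  2: ok
  3: ok
  7: ok
  8: ok
witness against invariant: a·a → 1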